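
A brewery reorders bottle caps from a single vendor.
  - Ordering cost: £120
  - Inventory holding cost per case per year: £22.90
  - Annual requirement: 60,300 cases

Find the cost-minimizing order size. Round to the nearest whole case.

795 cases

EOQ = √(2DS/H) = √(2 × 60,300 × 120 / 22.9)
    = √(631,965.07) ≈ 794.96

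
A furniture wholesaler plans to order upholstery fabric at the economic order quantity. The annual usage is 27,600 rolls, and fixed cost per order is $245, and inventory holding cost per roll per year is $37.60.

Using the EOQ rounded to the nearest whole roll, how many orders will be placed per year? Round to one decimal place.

46.0 orders per year

Q* = √(2·D·S / H) = √(2·27,600·245 / 37.6) = √359,680.9 ≈ 599.73 → Q = 600
Orders per year = D/Q = 27,600 / 600 = 46.000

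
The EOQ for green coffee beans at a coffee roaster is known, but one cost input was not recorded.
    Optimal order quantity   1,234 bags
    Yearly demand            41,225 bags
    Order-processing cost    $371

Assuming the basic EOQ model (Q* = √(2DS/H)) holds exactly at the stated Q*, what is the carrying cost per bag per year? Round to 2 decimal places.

$20.09

EOQ relation: Q² = 2DS/H, so rearrange for the unknown.
H = 2DS / Q² = 2 × 41,225 × 371 / 1,234² = 20.0879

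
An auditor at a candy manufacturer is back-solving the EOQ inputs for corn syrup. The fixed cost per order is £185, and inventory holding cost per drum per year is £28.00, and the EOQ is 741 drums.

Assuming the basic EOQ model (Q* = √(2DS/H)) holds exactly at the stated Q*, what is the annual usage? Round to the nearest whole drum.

41,552 drums per year

From Q* = √(2DS/H) ⇒ Q*² = 2DS/H.
D = Q²H / (2S) = 741² × 28 / (2 × 185) = 41,552.08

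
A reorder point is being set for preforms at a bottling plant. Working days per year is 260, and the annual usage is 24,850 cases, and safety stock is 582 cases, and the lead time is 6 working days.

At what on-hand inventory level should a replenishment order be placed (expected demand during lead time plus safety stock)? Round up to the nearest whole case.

Daily demand d = 24,850 / 260 = 95.577 cases/day
Demand during lead time = 95.577 × 6 = 573.46
Reorder point = 573.46 + 582 = 1,155.46 → round up

1,156 cases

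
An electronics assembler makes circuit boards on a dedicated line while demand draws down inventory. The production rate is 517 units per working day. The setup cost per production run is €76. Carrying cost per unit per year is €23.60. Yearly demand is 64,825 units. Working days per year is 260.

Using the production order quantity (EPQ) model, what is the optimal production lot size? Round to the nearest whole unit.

Daily demand d = 64,825/260 = 249.327; p = 517; 1 − d/p = 0.51774
EPQ = √(2DS / (H(1 − d/p)))
    = √(2 × 64,825 × 76 / (23.6 × 0.51774)) ≈ 898.01

898 units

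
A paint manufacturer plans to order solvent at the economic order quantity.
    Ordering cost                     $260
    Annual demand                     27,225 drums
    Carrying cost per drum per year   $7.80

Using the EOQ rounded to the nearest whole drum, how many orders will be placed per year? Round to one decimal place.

20.2 orders per year

EOQ = √(2DS/H) = √(2 × 27,225 × 260 / 7.8)
    = √(1,815,000.00) ≈ 1,347.22 → Q = 1,347
Orders per year = D/Q = 27,225 / 1,347 = 20.212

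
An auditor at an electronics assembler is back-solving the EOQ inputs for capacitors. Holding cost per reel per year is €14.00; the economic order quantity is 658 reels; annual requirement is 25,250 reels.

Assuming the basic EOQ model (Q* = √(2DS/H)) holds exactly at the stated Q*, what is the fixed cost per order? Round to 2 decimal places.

€120.03

From Q* = √(2DS/H) ⇒ Q*² = 2DS/H.
S = Q²H / (2D) = 658² × 14 / (2 × 25,250) = 120.0296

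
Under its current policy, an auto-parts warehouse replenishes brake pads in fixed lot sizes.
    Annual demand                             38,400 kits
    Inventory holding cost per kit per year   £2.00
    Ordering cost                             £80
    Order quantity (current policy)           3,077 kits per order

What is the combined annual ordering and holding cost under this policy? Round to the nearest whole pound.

Orders/yr = 38,400/3,077 = 12.480; ordering cost = 12.480 × £80 = £998.38
Average inventory = 3,077/2 = 1538.5; holding cost = 1538.5 × £2 = £3,077.00
Total = £998.38 + £3,077.00 = £4,075.38

£4,075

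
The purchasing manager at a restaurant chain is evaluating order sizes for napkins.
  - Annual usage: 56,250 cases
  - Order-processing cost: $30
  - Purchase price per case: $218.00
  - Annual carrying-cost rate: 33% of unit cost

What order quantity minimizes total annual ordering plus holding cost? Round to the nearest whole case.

217 cases

H = i·C = 0.33 × $218 = $71.9400 per case-year
2DS/H = 2·56,250·30/71.94 = 46,914.10
EOQ = √46,914.10 ≈ 216.60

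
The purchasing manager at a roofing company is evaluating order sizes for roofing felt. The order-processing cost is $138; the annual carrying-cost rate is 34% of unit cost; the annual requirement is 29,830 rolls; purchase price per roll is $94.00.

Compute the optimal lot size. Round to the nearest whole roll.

Holding cost per roll per year: H = 34% × $94 = $31.9600
EOQ = √(2DS/H) = √(2 × 29,830 × 138 / 31.96)
    = √(257,605.76) ≈ 507.55

508 rolls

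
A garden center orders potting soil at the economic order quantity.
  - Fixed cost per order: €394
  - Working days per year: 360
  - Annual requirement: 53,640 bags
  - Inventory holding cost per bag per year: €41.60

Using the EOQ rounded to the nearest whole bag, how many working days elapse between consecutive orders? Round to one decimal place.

2DS/H = 2·53,640·394/41.6 = 1,016,065.38
EOQ = √1,016,065.38 ≈ 1,008.00 → Q = 1,008 bags
Cycle time = (working days × Q)/D = (360 × 1,008) / 53,640 = 6.765 days

6.8 days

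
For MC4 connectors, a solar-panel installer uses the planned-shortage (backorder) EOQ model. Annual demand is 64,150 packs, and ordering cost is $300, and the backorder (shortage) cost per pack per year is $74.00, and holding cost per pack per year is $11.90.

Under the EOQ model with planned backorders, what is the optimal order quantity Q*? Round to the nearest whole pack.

Basic EOQ = √(2·64,150·300/11.9) = 1,798.459
Backorder adjustment √((H+b)/b) = √((11.9+74)/74) = 1.0774
Q* = 1,798.459 × 1.0774 ≈ 1,937.68

1,938 packs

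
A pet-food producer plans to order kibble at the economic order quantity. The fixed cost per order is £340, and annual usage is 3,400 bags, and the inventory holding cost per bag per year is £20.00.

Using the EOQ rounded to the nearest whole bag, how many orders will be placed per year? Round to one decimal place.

Q* = √(2·D·S / H) = √(2·3,400·340 / 20) = √115,600.0 ≈ 340.00 → Q = 340
Orders per year = D/Q = 3,400 / 340 = 10.000

10.0 orders per year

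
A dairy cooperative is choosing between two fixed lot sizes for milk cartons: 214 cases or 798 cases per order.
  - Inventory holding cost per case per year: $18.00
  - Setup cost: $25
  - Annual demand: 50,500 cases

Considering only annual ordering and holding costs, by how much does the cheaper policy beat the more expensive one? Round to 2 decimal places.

For each Q, cost = (D/Q)·S + (Q/2)·H.
TC(214) = (50,500/214)×25 + (214/2)×18 = $7,825.53
TC(798) = (50,500/798)×25 + (798/2)×18 = $8,764.08
|ΔTC| = |$7,825.53 − $8,764.08| = $938.55

$938.55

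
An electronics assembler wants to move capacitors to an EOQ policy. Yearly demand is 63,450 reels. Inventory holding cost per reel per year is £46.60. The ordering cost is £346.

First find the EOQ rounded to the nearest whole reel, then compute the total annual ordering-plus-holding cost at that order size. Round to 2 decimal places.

£45,233.67

Q* = √(2·D·S / H) = √(2·63,450·346 / 46.6) = √942,218.9 ≈ 970.68 → Q = 971 reels
Orders/yr = 63,450/971 = 65.345; ordering cost = 65.345 × £346 = £22,609.37
Average inventory = 971/2 = 485.5; holding cost = 485.5 × £46.6 = £22,624.30
Total = £22,609.37 + £22,624.30 = £45,233.67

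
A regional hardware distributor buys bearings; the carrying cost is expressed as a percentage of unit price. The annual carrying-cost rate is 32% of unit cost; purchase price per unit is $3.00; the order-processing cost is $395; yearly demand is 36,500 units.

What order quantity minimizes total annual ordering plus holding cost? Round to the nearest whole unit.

H = i·C = 0.32 × $3 = $0.9600 per unit-year
EOQ = √(2DS/H) = √(2 × 36,500 × 395 / 0.96)
    = √(30,036,458.33) ≈ 5,480.55

5,481 units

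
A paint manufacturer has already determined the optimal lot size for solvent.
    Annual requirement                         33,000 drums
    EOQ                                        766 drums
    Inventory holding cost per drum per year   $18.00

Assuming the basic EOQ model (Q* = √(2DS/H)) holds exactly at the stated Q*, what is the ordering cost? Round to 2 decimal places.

$160.02

From Q* = √(2DS/H) ⇒ Q*² = 2DS/H.
S = Q²H / (2D) = 766² × 18 / (2 × 33,000) = 160.0244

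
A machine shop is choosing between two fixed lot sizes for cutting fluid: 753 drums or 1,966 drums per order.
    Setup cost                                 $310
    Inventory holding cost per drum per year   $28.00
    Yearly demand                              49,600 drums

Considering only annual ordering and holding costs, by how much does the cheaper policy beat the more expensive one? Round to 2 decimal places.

$4,383.30

Annual cost at Q: ordering D·S/Q plus holding Q·H/2.
TC(753) = (49,600/753)×310 + (753/2)×28 = $30,961.65
TC(1,966) = (49,600/1,966)×310 + (1,966/2)×28 = $35,344.96
Lots of 753 are cheaper by $4,383.30.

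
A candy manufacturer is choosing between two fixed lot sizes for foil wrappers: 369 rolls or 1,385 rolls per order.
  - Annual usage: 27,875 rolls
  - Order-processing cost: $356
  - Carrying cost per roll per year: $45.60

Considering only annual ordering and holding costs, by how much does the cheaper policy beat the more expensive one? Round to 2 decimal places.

Annual cost at Q: ordering D·S/Q plus holding Q·H/2.
TC(369) = (27,875/369)×356 + (369/2)×45.6 = $35,306.15
TC(1,385) = (27,875/1,385)×356 + (1,385/2)×45.6 = $38,742.98
|ΔTC| = |$35,306.15 − $38,742.98| = $3,436.83

$3,436.83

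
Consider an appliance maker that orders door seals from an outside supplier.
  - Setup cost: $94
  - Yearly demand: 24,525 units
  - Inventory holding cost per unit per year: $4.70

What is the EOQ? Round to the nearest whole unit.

Optimal lot size Q* = (2 × 24,525 × $94 / $4.7)^½ ≈ 990.45

990 units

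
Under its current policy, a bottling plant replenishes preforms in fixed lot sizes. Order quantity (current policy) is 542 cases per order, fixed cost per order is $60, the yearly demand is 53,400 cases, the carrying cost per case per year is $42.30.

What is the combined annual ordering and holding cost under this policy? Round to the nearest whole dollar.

Orders/yr = 53,400/542 = 98.524; ordering cost = 98.524 × $60 = $5,911.44
Average inventory = 542/2 = 271; holding cost = 271 × $42.3 = $11,463.30
Total = $5,911.44 + $11,463.30 = $17,374.74

$17,375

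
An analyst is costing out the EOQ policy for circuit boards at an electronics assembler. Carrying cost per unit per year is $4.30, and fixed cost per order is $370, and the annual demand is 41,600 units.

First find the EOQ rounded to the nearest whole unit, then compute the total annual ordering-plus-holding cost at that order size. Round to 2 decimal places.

$11,505.27

EOQ = √(2DS/H) = √(2 × 41,600 × 370 / 4.3)
    = √(7,159,069.77) ≈ 2,675.64 → Q = 2,676 units
Orders/yr = 41,600/2,676 = 15.546; ordering cost = 15.546 × $370 = $5,751.87
Average inventory = 2,676/2 = 1338; holding cost = 1338 × $4.3 = $5,753.40
Total = $5,751.87 + $5,753.40 = $11,505.27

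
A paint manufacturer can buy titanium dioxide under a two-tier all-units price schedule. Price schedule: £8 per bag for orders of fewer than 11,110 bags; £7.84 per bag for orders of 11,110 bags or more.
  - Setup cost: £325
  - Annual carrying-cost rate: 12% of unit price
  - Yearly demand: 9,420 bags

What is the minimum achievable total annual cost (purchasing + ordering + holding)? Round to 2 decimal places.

H₁ = 12%×£8 = £0.9600;  H₂ = 12%×£7.84 = £0.9408
EOQ₁ = √(2×9,420×325/0.9600) = 2,525.50  (< 11,110, feasible at tier 1)
EOQ₂ = √(2×9,420×325/0.9408) = 2,551.14  (< 11,110 → use Q = 11,110 at tier-2 price)
TC(tier 1 (EOQ₁), Q≈2,525.5) = £77,784.48
TC(tier 2, Q≈11,110.0) = £79,354.51
Minimum at tier 1 (EOQ₁): £77,784.48

£77,784.48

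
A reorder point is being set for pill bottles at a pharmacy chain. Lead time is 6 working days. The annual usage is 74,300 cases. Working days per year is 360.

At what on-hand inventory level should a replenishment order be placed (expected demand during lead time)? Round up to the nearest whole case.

1,239 cases

Daily demand d = 74,300 / 360 = 206.389 cases/day
Demand during lead time = 206.389 × 6 = 1,238.33
Reorder point = 1,238.33 → round up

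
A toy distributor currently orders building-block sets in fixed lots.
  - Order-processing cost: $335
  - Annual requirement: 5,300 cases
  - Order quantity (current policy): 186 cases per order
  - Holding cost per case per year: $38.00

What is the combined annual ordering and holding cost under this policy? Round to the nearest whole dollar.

$13,080

Ordering: D/Q × S = 5,300/186 × $335 = $9,545.70
Holding:  Q/2 × H = 186/2 × $38 = $3,534.00
Total = $9,545.70 + $3,534.00 = $13,079.70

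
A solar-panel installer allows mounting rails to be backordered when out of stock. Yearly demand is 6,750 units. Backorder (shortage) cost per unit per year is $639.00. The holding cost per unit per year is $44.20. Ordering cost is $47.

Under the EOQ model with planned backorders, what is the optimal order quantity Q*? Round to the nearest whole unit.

124 units

Basic EOQ = √(2·6,750·47/44.2) = 119.813
Backorder adjustment √((H+b)/b) = √((44.2+639)/639) = 1.0340
Q* = 119.813 × 1.0340 ≈ 123.89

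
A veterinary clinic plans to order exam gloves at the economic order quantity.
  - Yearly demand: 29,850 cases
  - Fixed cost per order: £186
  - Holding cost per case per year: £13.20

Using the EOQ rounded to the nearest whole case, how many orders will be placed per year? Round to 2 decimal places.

32.55 orders per year

EOQ = √(2DS/H) = √(2 × 29,850 × 186 / 13.2)
    = √(841,227.27) ≈ 917.18 → Q = 917
N = D/Q = 29,850/917 ≈ 32.552 orders/yr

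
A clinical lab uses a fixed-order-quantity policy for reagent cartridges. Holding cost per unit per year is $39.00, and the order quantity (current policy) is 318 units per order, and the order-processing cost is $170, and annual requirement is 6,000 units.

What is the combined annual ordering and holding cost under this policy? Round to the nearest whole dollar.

Annual ordering cost = (D/Q)·S = (6,000/318) × 170 = $3,207.55
Annual holding cost  = (Q/2)·H = (318/2) × 39 = $6,201.00
Total = $3,207.55 + $6,201.00 = $9,408.55

$9,409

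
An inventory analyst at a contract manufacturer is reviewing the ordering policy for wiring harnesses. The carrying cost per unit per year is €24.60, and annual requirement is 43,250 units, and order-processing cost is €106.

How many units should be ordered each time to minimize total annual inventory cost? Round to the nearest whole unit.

2DS/H = 2·43,250·106/24.6 = 372,723.58
EOQ = √372,723.58 ≈ 610.51

611 units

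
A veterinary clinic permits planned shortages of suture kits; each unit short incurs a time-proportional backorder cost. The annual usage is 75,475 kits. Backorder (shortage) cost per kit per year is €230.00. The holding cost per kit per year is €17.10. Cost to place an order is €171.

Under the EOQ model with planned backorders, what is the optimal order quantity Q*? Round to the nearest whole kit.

1,273 kits

Q* = √(2DS/H) · √((H + b)/b)
   = √(2 × 75,475 × 171 / 17.1) · √((17.1 + 230) / 230)
   = 1,228.617 × 1.0365 ≈ 1,273.47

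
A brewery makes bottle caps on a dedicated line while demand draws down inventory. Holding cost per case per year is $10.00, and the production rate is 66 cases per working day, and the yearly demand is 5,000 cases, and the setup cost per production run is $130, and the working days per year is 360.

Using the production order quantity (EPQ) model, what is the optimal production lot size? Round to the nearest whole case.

406 cases

Daily demand d = 5,000/360 = 13.889; p = 66; 1 − d/p = 0.78956
EPQ = √(2DS / (H(1 − d/p)))
    = √(2 × 5,000 × 130 / (10 × 0.78956)) ≈ 405.77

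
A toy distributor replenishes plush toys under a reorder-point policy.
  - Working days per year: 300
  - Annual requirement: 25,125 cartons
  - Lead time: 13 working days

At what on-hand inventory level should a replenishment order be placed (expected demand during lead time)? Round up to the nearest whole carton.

1,089 cartons

Daily demand d = 25,125 / 300 = 83.750 cartons/day
Demand during lead time = 83.750 × 13 = 1,088.75
Reorder point = 1,088.75 → round up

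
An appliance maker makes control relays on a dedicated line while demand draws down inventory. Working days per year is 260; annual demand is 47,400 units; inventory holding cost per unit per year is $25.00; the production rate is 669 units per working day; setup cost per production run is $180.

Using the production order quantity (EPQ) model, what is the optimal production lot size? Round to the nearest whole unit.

969 units

d = 47,400/260 = 182.3077 units/day;  effective holding cost H(1 − d/p) = 25·(1 − 182.3077/669) = 18.18731
Q* = √(2DS / H_eff) = √(2·47,400·180 / 18.18731) ≈ 968.63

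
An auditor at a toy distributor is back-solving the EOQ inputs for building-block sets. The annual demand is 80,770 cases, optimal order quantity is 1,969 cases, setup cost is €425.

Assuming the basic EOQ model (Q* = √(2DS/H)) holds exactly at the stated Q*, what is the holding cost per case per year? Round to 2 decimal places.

€17.71

Since Q* = (2DS/H)^½, squaring gives Q*²·H = 2DS.
H = 2DS / Q² = 2 × 80,770 × 425 / 1,969² = 17.7083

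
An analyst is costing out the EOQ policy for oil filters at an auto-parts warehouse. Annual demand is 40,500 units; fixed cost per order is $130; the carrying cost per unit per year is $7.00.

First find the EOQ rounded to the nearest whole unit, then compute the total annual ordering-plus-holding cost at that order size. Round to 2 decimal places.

EOQ = √(2DS/H) = √(2 × 40,500 × 130 / 7)
    = √(1,504,285.71) ≈ 1,226.49 → Q = 1,226 units
Annual ordering cost = (D/Q)·S = (40,500/1,226) × 130 = $4,294.45
Annual holding cost  = (Q/2)·H = (1,226/2) × 7 = $4,291.00
Total = $4,294.45 + $4,291.00 = $8,585.45

$8,585.45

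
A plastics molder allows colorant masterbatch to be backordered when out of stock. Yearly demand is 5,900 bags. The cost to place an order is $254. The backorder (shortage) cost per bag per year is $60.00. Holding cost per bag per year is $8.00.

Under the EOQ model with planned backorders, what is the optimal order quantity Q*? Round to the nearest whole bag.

Q* = √(2DS/H) · √((H + b)/b)
   = √(2 × 5,900 × 254 / 8) · √((8 + 60) / 60)
   = 612.087 × 1.0646 ≈ 651.62

652 bags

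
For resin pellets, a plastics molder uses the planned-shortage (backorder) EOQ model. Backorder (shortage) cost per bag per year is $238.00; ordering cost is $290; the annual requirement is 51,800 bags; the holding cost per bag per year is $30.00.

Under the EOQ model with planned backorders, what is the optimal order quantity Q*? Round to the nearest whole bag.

Basic EOQ = √(2·51,800·290/30) = 1,000.733
Backorder adjustment √((H+b)/b) = √((30+238)/238) = 1.0612
Q* = 1,000.733 × 1.0612 ≈ 1,061.93

1,062 bags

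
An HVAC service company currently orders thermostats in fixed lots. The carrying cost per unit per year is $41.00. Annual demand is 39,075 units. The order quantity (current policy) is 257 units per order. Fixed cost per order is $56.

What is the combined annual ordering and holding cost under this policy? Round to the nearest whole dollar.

$13,783

Orders/yr = 39,075/257 = 152.043; ordering cost = 152.043 × $56 = $8,514.40
Average inventory = 257/2 = 128.5; holding cost = 128.5 × $41 = $5,268.50
Total = $8,514.40 + $5,268.50 = $13,782.90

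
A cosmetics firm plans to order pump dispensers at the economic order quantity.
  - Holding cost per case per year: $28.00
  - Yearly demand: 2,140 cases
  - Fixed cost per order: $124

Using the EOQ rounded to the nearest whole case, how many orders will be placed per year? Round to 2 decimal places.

15.51 orders per year

Optimal lot size Q* = (2 × 2,140 × $124 / $28)^½ ≈ 137.67 → Q = 138
Orders per year = D/Q = 2,140 / 138 = 15.507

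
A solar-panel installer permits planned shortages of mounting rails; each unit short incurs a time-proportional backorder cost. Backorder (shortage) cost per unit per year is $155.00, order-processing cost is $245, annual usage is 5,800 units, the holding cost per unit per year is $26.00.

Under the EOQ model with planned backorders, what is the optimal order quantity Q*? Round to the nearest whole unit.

Q* = √(2DS/H) · √((H + b)/b)
   = √(2 × 5,800 × 245 / 26) · √((26 + 155) / 155)
   = 330.617 × 1.0806 ≈ 357.27

357 units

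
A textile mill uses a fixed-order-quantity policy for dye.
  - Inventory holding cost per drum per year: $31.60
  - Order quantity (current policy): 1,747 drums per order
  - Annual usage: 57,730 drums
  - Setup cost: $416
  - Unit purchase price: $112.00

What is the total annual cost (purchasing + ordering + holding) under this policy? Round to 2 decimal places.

Ordering: D/Q × S = 57,730/1,747 × $416 = $13,746.81
Holding:  Q/2 × H = 1,747/2 × $31.6 = $27,602.60
Purchase cost = D·C = 57,730 × 112 = $6,465,760.00
Total = $13,746.81 + $27,602.60 + $6,465,760.00 = $6,507,109.41

$6,507,109.41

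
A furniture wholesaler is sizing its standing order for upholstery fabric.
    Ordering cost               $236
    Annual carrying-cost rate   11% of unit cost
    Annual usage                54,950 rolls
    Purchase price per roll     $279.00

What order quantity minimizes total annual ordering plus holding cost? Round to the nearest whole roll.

919 rolls

H = i·C = 0.11 × $279 = $30.6900 per roll-year
EOQ = √(2DS/H) = √(2 × 54,950 × 236 / 30.69)
    = √(845,109.16) ≈ 919.30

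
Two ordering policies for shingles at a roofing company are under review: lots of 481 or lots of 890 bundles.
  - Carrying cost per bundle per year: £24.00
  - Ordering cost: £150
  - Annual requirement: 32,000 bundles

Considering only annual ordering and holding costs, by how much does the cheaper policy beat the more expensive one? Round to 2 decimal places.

For each Q, cost = (D/Q)·S + (Q/2)·H.
TC(481) = (32,000/481)×150 + (481/2)×24 = £15,751.21
TC(890) = (32,000/890)×150 + (890/2)×24 = £16,073.26
|ΔTC| = |£15,751.21 − £16,073.26| = £322.05

£322.05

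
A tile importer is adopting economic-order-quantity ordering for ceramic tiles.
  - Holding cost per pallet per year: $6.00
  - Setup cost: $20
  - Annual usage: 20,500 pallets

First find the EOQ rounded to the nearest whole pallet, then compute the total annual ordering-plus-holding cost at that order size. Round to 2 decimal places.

$2,218.11

EOQ = √(2DS/H) = √(2 × 20,500 × 20 / 6)
    = √(136,666.67) ≈ 369.68 → Q = 370 pallets
Annual ordering cost = (D/Q)·S = (20,500/370) × 20 = $1,108.11
Annual holding cost  = (Q/2)·H = (370/2) × 6 = $1,110.00
Total = $1,108.11 + $1,110.00 = $2,218.11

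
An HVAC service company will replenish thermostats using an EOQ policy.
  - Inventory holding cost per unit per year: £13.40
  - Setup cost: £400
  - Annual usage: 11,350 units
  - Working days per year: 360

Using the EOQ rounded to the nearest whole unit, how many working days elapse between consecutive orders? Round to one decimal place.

26.1 days

2DS/H = 2·11,350·400/13.4 = 677,611.94
EOQ = √677,611.94 ≈ 823.17 → Q = 823 units
Days between orders = 360 / (D/Q) = 360 / 13.791 ≈ 26.104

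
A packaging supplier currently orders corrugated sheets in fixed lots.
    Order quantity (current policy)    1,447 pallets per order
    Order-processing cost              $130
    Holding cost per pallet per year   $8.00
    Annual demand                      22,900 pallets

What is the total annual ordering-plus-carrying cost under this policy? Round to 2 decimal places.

Annual ordering cost = (D/Q)·S = (22,900/1,447) × 130 = $2,057.36
Annual holding cost  = (Q/2)·H = (1,447/2) × 8 = $5,788.00
Total = $2,057.36 + $5,788.00 = $7,845.36

$7,845.36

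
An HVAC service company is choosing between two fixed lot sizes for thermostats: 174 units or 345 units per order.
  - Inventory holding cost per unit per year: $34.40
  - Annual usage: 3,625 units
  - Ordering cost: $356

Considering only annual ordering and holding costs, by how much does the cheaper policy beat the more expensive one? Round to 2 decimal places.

Annual cost at Q: ordering D·S/Q plus holding Q·H/2.
TC(174) = (3,625/174)×356 + (174/2)×34.4 = $10,409.47
TC(345) = (3,625/345)×356 + (345/2)×34.4 = $9,674.58
|ΔTC| = |$10,409.47 − $9,674.58| = $734.89

$734.89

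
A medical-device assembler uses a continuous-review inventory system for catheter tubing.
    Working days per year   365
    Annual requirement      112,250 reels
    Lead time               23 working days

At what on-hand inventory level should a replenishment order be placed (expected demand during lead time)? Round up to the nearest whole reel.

7,074 reels

Daily demand d = 112,250 / 365 = 307.534 reels/day
Demand during lead time = 307.534 × 23 = 7,073.29
Reorder point = 7,073.29 → round up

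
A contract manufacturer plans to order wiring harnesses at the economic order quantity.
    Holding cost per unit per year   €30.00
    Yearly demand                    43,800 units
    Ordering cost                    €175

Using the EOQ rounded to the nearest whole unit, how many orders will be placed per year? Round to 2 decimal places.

2DS/H = 2·43,800·175/30 = 511,000.00
EOQ = √511,000.00 ≈ 714.84 → Q = 715
Orders per year = D/Q = 43,800 / 715 = 61.259

61.26 orders per year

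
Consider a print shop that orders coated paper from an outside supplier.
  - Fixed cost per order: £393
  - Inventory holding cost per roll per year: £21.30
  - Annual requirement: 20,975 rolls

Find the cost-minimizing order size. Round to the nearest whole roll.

880 rolls

EOQ = √(2DS/H) = √(2 × 20,975 × 393 / 21.3)
    = √(774,007.04) ≈ 879.78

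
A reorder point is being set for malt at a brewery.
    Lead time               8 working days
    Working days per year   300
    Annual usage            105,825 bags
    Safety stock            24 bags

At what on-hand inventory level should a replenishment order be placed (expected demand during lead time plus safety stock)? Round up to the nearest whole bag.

Daily demand d = 105,825 / 300 = 352.750 bags/day
Demand during lead time = 352.750 × 8 = 2,822.00
Reorder point = 2,822.00 + 24 = 2,846.00 → round up

2,846 bags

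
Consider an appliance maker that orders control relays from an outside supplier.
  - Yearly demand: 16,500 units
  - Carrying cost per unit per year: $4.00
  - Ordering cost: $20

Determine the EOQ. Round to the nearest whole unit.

406 units

Optimal lot size Q* = (2 × 16,500 × $20 / $4)^½ ≈ 406.20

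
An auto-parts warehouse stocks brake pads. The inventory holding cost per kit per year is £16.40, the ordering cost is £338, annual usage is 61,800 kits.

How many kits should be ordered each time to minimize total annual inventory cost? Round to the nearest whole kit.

1,596 kits

Optimal lot size Q* = (2 × 61,800 × £338 / £16.4)^½ ≈ 1,596.05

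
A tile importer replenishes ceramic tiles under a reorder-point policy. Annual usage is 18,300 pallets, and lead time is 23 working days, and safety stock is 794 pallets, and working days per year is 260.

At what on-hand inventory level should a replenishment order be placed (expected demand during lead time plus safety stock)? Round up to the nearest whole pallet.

2,413 pallets

Daily demand d = 18,300 / 260 = 70.385 pallets/day
Demand during lead time = 70.385 × 23 = 1,618.85
Reorder point = 1,618.85 + 794 = 2,412.85 → round up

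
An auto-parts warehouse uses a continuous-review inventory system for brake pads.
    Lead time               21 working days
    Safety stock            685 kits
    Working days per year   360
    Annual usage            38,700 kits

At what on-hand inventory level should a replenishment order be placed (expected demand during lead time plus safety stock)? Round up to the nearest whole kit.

Daily demand d = 38,700 / 360 = 107.500 kits/day
Demand during lead time = 107.500 × 21 = 2,257.50
Reorder point = 2,257.50 + 685 = 2,942.50 → round up

2,943 kits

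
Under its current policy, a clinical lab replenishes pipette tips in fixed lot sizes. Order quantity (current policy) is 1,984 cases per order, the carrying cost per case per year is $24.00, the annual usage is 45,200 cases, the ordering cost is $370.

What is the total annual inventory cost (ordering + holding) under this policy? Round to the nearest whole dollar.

$32,237

Annual ordering cost = (D/Q)·S = (45,200/1,984) × 370 = $8,429.44
Annual holding cost  = (Q/2)·H = (1,984/2) × 24 = $23,808.00
Total = $8,429.44 + $23,808.00 = $32,237.44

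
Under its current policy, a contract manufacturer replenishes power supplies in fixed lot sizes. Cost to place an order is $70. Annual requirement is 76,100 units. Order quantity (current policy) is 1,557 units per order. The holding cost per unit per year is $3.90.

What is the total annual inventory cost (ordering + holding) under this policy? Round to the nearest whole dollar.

Ordering: D/Q × S = 76,100/1,557 × $70 = $3,421.32
Holding:  Q/2 × H = 1,557/2 × $3.9 = $3,036.15
Total = $3,421.32 + $3,036.15 = $6,457.47

$6,457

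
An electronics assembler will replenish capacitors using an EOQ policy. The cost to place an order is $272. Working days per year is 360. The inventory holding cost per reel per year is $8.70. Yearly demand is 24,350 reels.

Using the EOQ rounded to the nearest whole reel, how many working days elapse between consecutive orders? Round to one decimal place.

18.2 days

Optimal lot size Q* = (2 × 24,350 × $272 / $8.7)^½ ≈ 1,233.93 → Q = 1,234 reels
Days between orders = 360 / (D/Q) = 360 / 19.733 ≈ 18.244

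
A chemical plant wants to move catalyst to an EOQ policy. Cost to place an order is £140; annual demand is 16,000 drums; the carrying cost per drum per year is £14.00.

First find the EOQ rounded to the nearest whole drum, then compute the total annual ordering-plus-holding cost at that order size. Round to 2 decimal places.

£7,919.60

EOQ = √(2DS/H) = √(2 × 16,000 × 140 / 14)
    = √(320,000.00) ≈ 565.69 → Q = 566 drums
Ordering: D/Q × S = 16,000/566 × £140 = £3,957.60
Holding:  Q/2 × H = 566/2 × £14 = £3,962.00
Total = £3,957.60 + £3,962.00 = £7,919.60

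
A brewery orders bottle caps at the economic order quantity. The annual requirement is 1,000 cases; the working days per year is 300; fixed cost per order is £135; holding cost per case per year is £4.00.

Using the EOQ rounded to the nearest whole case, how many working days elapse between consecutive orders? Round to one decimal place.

Q* = √(2·D·S / H) = √(2·1,000·135 / 4) = √67,500.0 ≈ 259.81 → Q = 260 cases
Cycle time = (working days × Q)/D = (300 × 260) / 1,000 = 78.000 days

78.0 days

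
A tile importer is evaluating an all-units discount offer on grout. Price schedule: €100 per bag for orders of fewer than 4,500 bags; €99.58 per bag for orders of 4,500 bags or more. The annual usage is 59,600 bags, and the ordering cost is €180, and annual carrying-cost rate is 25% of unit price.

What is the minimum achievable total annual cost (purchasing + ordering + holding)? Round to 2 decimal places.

€5,983,160.31

H₁ = 25%×€100 = €25.0000;  H₂ = 25%×€99.58 = €24.8950
EOQ₁ = √(2×59,600×180/25.0000) = 926.41  (< 4,500, feasible at tier 1)
EOQ₂ = √(2×59,600×180/24.8950) = 928.36  (< 4,500 → use Q = 4,500 at tier-2 price)
TC(tier 1 (EOQ₁), Q≈926.4) = €5,983,160.31
TC(tier 2, Q≈4,500.0) = €5,993,365.75
Minimum at tier 1 (EOQ₁): €5,983,160.31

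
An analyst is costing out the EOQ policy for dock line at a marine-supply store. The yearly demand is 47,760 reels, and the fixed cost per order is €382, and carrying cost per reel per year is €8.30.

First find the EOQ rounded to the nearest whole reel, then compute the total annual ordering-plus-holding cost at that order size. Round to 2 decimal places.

€17,402.75

2DS/H = 2·47,760·382/8.3 = 4,396,221.69
EOQ = √4,396,221.69 ≈ 2,096.72 → Q = 2,097 reels
Ordering: D/Q × S = 47,760/2,097 × €382 = €8,700.20
Holding:  Q/2 × H = 2,097/2 × €8.3 = €8,702.55
Total = €8,700.20 + €8,702.55 = €17,402.75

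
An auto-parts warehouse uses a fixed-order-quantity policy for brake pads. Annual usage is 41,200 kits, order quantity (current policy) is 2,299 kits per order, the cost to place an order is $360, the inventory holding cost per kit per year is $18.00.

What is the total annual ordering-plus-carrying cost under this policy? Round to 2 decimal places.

$27,142.50

Ordering: D/Q × S = 41,200/2,299 × $360 = $6,451.50
Holding:  Q/2 × H = 2,299/2 × $18 = $20,691.00
Total = $6,451.50 + $20,691.00 = $27,142.50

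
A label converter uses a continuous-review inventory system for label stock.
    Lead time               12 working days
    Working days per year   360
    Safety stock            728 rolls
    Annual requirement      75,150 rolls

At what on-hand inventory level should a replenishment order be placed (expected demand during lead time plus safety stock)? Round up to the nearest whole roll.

Daily demand d = 75,150 / 360 = 208.750 rolls/day
Demand during lead time = 208.750 × 12 = 2,505.00
Reorder point = 2,505.00 + 728 = 3,233.00 → round up

3,233 rolls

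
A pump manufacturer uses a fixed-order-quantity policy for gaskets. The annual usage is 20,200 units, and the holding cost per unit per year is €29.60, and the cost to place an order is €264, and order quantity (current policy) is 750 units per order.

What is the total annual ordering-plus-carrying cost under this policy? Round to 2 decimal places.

Orders/yr = 20,200/750 = 26.933; ordering cost = 26.933 × €264 = €7,110.40
Average inventory = 750/2 = 375; holding cost = 375 × €29.6 = €11,100.00
Total = €7,110.40 + €11,100.00 = €18,210.40

€18,210.40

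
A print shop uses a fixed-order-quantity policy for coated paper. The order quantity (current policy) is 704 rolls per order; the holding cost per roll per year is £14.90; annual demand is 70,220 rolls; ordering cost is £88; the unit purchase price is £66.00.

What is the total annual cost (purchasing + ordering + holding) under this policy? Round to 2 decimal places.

Orders/yr = 70,220/704 = 99.744; ordering cost = 99.744 × £88 = £8,777.50
Average inventory = 704/2 = 352; holding cost = 352 × £14.9 = £5,244.80
Purchase cost = D·C = 70,220 × 66 = £4,634,520.00
Total = £8,777.50 + £5,244.80 + £4,634,520.00 = £4,648,542.30

£4,648,542.30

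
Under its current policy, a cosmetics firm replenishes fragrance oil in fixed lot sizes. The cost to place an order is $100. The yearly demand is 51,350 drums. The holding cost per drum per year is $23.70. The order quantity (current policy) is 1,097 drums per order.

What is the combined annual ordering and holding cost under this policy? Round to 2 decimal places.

Ordering: D/Q × S = 51,350/1,097 × $100 = $4,680.95
Holding:  Q/2 × H = 1,097/2 × $23.7 = $12,999.45
Total = $4,680.95 + $12,999.45 = $17,680.40

$17,680.40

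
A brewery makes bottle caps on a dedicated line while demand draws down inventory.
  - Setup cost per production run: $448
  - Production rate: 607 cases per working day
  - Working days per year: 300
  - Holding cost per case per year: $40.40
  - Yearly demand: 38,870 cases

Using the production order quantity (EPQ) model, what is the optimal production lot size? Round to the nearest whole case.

1,047 cases

d = 38,870/300 = 129.5667 cases/day;  effective holding cost H(1 − d/p) = 40.4·(1 − 129.5667/607) = 31.77645
Q* = √(2DS / H_eff) = √(2·38,870·448 / 31.77645) ≈ 1,046.91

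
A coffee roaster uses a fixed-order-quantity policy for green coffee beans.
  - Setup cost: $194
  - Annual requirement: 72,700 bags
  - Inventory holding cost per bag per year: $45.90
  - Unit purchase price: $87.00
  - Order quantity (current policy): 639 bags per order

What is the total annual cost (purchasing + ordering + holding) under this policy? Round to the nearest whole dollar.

Ordering: D/Q × S = 72,700/639 × $194 = $22,071.67
Holding:  Q/2 × H = 639/2 × $45.9 = $14,665.05
Purchase cost = D·C = 72,700 × 87 = $6,324,900.00
Total = $22,071.67 + $14,665.05 + $6,324,900.00 = $6,361,636.72

$6,361,637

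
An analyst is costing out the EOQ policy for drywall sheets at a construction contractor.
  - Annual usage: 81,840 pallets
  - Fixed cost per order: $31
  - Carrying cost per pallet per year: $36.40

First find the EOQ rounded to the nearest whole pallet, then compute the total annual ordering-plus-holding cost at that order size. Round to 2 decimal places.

$13,590.32

EOQ = √(2DS/H) = √(2 × 81,840 × 31 / 36.4)
    = √(139,397.80) ≈ 373.36 → Q = 373 pallets
Annual ordering cost = (D/Q)·S = (81,840/373) × 31 = $6,801.72
Annual holding cost  = (Q/2)·H = (373/2) × 36.4 = $6,788.60
Total = $6,801.72 + $6,788.60 = $13,590.32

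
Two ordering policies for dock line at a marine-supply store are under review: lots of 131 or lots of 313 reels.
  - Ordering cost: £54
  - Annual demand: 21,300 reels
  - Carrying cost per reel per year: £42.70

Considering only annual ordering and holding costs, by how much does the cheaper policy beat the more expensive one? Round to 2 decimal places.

£1,219.69

For each Q, cost = (D/Q)·S + (Q/2)·H.
TC(131) = (21,300/131)×54 + (131/2)×42.7 = £11,577.00
TC(313) = (21,300/313)×54 + (313/2)×42.7 = £10,357.31
Lots of 313 are cheaper by £1,219.69.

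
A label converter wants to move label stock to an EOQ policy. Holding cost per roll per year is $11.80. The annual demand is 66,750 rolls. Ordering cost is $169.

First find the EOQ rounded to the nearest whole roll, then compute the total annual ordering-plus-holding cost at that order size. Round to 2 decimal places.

Q* = √(2·D·S / H) = √(2·66,750·169 / 11.8) = √1,911,991.5 ≈ 1,382.75 → Q = 1,383 rolls
Annual ordering cost = (D/Q)·S = (66,750/1,383) × 169 = $8,156.72
Annual holding cost  = (Q/2)·H = (1,383/2) × 11.8 = $8,159.70
Total = $8,156.72 + $8,159.70 = $16,316.42

$16,316.42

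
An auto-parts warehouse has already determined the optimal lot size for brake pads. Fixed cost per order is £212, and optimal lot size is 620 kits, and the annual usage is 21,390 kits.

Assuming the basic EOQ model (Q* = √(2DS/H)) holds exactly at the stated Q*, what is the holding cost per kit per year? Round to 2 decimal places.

Since Q* = (2DS/H)^½, squaring gives Q*²·H = 2DS.
H = 2DS / Q² = 2 × 21,390 × 212 / 620² = 23.5935

£23.59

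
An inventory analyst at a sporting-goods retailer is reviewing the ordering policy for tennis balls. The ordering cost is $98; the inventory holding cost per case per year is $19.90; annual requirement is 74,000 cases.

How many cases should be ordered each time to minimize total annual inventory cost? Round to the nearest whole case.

Q* = √(2·D·S / H) = √(2·74,000·98 / 19.9) = √728,844.2 ≈ 853.72

854 cases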